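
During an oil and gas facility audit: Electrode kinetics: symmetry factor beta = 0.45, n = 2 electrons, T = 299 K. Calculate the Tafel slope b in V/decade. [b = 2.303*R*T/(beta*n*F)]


Apply the Tafel slope relation: b = 2.303*R*T/(beta*n*F)
Numerator: 2.303 * 8.314 * 299 = 5725.0
Denominator: 0.45 * 2 * 96485 = 86836.5
b = 5725.0 / 86836.5 = 0.0659 V/decade

0.0659 V/decade


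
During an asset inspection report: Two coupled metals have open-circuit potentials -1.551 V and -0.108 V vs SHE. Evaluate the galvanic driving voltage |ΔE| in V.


Driving voltage is the absolute potential difference.
|ΔE| = |-1.551 − (-0.108)| = 1.443 V

1.443 V


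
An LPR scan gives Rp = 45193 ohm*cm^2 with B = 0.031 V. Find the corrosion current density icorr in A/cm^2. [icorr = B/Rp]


Apply the Stern-Geary relation: icorr = B / Rp
icorr = 0.031 / 45193 = 6.859×10^-7 A/cm^2

6.859×10^-7 A/cm^2


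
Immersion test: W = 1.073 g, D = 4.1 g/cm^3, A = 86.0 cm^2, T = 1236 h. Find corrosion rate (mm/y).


Apply the mm/y weight-loss relation: CR = 87600 * W / (D * A * T)
Numerator: 87600 * 1.073 = 93994.8
Denominator: 4.1 * 86.0 * 1236 = 435813.6
CR = 93994.8 / 435813.6 = 0.2157 mm/y

0.2157 mm/y


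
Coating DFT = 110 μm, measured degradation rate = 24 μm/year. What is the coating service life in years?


Service life = thickness / degradation rate
Life = 110 / 24 = 4.6 years

4.6 years


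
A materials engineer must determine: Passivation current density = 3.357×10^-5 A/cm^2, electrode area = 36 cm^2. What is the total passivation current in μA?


I = i_pass * A, then convert A → μA (×10^6)
I = 3.357×10^-5 * 36 * 10^6 = 1208.52 μA

1208.52 μA


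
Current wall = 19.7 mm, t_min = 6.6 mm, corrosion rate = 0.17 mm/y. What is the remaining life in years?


Apply the remaining-life relation: RL = (t_current − t_min) / CR
RL = (19.7 − 6.6) / 0.17 = 13.1 / 0.17 = 77.1 years

77.1 years


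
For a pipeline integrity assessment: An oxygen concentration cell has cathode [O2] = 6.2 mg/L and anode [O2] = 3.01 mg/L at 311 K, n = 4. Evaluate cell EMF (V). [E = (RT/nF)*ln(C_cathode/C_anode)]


Apply the Nernst concentration-cell relation: E = (RT/nF)*ln(C_cathode/C_anode)
RT/nF = 8.314*311/(4*96485) = 0.00669963 V
ln(6.2/3.01) = 0.72261
E = 0.00669963 * 0.72261 = 0.00484 V

0.00484 V


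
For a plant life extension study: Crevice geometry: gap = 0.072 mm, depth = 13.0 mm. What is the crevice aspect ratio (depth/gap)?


Aspect ratio = depth / gap
Ratio = 13.0 / 0.072 = 180.6

180.6


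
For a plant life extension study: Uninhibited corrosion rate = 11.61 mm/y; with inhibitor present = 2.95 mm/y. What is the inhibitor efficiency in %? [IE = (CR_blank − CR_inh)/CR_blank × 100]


Apply the inhibitor-efficiency definition: IE = (CR_blank − CR_inh)/CR_blank × 100
IE = (11.61 − 2.95) / 11.61 × 100
IE = 8.66 / 11.61 × 100 = 74.6 %

74.6 %


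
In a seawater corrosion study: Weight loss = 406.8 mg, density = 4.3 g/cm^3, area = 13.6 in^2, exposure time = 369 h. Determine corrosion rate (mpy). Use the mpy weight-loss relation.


Apply the mpy weight-loss relation: CR = 534 * W / (D * A * T)
Numerator: 534 * 406.8 = 217231.2
Denominator: 4.3 * 13.6 * 369 = 21579.12
CR = 217231.2 / 21579.12 = 10.067 mpy

10.067 mpy


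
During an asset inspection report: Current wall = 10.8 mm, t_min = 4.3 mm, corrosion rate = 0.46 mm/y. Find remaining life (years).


Apply the remaining-life relation: RL = (t_current − t_min) / CR
RL = (10.8 − 4.3) / 0.46 = 6.5 / 0.46 = 14.1 years

14.1 years


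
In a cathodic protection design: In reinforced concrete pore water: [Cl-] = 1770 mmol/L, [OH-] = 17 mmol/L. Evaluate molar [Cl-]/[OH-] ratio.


Threshold parameter = [Cl-] / [OH-] (molar basis; both in mmol/L, so units cancel)
Ratio = 1770 / 17 = 104.12

104.12


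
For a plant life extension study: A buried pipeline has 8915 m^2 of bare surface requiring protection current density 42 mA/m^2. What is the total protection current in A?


I = area * current density, then convert mA → A (÷1000)
I = 8915 * 42 / 1000 = 374.43 A

374.43 A


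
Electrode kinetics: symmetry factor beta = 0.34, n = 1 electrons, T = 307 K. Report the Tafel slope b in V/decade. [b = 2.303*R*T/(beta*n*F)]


Apply the Tafel slope relation: b = 2.303*R*T/(beta*n*F)
Numerator: 2.303 * 8.314 * 307 = 5878.17
Denominator: 0.34 * 1 * 96485 = 32804.9
b = 5878.17 / 32804.9 = 0.179 V/decade

0.179 V/decade


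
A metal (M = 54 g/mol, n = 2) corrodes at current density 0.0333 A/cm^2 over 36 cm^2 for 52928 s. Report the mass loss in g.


Apply Faraday's law: m = i*A*t*M / (n*F)
Total charge passed Q = i*A*t = 0.0333*36*52928 = 63450.0864 C
m = Q*M/(n*F) = 63450.0864*54/(2*96485) = 17.756 g

17.756 g


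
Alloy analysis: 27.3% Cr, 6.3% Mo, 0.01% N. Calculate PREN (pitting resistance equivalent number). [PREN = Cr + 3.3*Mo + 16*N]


Apply the PREN formula: PREN = Cr + 3.3*Mo + 16*N
PREN = 27.3 + 3.3*6.3 + 16*0.01
PREN = 27.3 + 20.79 + 0.16 = 48.25

48.25


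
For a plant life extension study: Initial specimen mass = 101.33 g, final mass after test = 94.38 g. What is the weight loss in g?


Weight loss = initial − final
WL = 101.33 − 94.38 = 6.95 g

6.95 g


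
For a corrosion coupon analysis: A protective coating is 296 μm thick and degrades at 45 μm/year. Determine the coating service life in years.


Service life = thickness / degradation rate
Life = 296 / 45 = 6.6 years

6.6 years


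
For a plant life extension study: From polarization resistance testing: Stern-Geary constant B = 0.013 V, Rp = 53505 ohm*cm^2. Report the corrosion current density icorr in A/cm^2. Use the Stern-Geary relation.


Apply the Stern-Geary relation: icorr = B / Rp
icorr = 0.013 / 53505 = 2.43×10^-7 A/cm^2

2.43×10^-7 A/cm^2


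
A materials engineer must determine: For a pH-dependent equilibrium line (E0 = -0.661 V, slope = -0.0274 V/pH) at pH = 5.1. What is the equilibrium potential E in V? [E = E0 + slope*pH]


Apply the Pourbaix line equation: E = E0 + slope*pH
E = -0.661 + (-0.0274)*5.1 = -0.661 + (-0.13974) = -0.80074 V
Rounded to 3 decimal places: E = -0.801 V

-0.801 V


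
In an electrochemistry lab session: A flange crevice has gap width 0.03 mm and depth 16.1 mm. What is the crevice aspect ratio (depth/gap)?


Aspect ratio = depth / gap
Ratio = 16.1 / 0.03 = 536.7

536.7


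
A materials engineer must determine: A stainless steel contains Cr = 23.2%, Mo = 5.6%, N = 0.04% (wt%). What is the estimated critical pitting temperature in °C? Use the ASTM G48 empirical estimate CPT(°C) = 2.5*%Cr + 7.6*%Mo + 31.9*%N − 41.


Apply the ASTM G48 empirical CPT estimate: CPT(°C) = 2.5*%Cr + 7.6*%Mo + 31.9*%N − 41
2.5*23.2 = 58; 7.6*5.6 = 42.56; 31.9*0.04 = 1.276
CPT = 58 + 42.56 + 1.276 − 41 = 60.836 °C
Rounded to 0.1 °C: CPT ≈ 60.8 °C

60.8 °C


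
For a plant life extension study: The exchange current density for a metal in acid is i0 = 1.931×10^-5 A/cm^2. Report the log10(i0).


i0 = 1.931×10^-5 A/cm^2
log10(i0) = -4.714

-4.714


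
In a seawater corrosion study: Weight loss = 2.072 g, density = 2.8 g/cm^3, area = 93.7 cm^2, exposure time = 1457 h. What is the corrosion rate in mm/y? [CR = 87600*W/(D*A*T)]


Apply the mm/y weight-loss relation: CR = 87600 * W / (D * A * T)
Numerator: 87600 * 2.072 = 181507.2
Denominator: 2.8 * 93.7 * 1457 = 382258.52
CR = 181507.2 / 382258.52 = 0.4748 mm/y

0.4748 mm/y


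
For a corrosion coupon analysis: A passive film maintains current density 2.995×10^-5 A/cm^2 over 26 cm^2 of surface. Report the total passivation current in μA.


I = i_pass * A, then convert A → μA (×10^6)
I = 2.995×10^-5 * 26 * 10^6 = 778.7 μA

778.7 μA


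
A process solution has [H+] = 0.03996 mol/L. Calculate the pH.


pH = −log10[H+]
pH = −log10(0.03996) = 1.4

1.4


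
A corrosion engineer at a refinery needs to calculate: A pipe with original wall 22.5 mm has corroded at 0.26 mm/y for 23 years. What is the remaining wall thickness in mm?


Remaining wall = original − CR × time
t = 22.5 − 0.26*23 = 22.5 − 5.98 = 16.52 mm

16.52 mm


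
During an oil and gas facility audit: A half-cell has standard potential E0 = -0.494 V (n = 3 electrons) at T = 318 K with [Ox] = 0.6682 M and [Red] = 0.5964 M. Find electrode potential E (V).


Apply the Nernst equation: E = E0 + (RT/nF)*ln([Ox]/[Red])
Step 1: RT/nF = 8.314*318/(3*96485) = 0.0091339 V
Step 2: [Ox]/[Red] = 0.6682/0.5964 = 1.120389
Step 3: ln(1.120389) = 0.113676
Step 4: correction = 0.0091339 * 0.113676 = 0.001 V
E = -0.494 + 0.001 = -0.493 V

-0.493 V


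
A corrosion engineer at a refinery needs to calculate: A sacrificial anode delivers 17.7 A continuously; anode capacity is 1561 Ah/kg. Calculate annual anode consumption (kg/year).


Annual consumption = current * hours per year / capacity
Rate = 17.7 * 8760 / 1561 = 99.3 kg/year

99.3 kg/year


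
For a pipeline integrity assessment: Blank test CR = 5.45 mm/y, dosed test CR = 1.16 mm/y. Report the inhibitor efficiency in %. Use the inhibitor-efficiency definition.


Apply the inhibitor-efficiency definition: IE = (CR_blank − CR_inh)/CR_blank × 100
IE = (5.45 − 1.16) / 5.45 × 100
IE = 4.29 / 5.45 × 100 = 78.7 %

78.7 %


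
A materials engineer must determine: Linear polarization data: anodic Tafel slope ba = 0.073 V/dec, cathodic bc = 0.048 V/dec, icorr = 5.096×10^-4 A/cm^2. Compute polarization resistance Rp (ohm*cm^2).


Apply the Stern-Geary equation: Rp = ba*bc / (2.303*icorr*(ba+bc))
ba*bc = 0.073*0.048 = 0.003504
ba+bc = 0.121; 2.303*icorr*(ba+bc) = 2.303*5.096×10^-4*0.121 = 1.4200666×10^-4
Rp = 0.003504 / 1.4200666×10^-4 = 24.7 ohm*cm^2

24.7 ohm*cm^2


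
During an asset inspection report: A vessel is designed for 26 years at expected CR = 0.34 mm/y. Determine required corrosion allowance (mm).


Corrosion allowance = CR × design life
CA = 0.34 * 26 = 8.84 mm

8.84 mm


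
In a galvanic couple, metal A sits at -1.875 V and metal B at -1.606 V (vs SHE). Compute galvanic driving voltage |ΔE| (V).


Driving voltage is the absolute potential difference.
|ΔE| = |-1.875 − (-1.606)| = 0.269 V

0.269 V


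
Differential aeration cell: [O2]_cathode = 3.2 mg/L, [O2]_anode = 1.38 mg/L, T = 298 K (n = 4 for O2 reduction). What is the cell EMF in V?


Apply the Nernst concentration-cell relation: E = (RT/nF)*ln(C_cathode/C_anode)
RT/nF = 8.314*298/(4*96485) = 0.00641958 V
ln(3.2/1.38) = 0.84107
E = 0.00641958 * 0.84107 = 0.0054 V

0.0054 V


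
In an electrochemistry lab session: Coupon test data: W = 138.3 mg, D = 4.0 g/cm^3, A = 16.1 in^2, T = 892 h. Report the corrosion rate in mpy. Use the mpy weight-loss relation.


Apply the mpy weight-loss relation: CR = 534 * W / (D * A * T)
Numerator: 534 * 138.3 = 73852.2
Denominator: 4.0 * 16.1 * 892 = 57444.8
CR = 73852.2 / 57444.8 = 1.286 mpy

1.286 mpy


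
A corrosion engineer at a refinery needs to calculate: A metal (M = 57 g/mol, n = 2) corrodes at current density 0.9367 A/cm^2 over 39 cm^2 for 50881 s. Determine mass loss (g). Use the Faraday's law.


Apply Faraday's law: m = i*A*t*M / (n*F)
Total charge passed Q = i*A*t = 0.9367*39*50881 = 1858749.0753 C
m = Q*M/(n*F) = 1858749.0753*57/(2*96485) = 549.0423 g

549.0423 g


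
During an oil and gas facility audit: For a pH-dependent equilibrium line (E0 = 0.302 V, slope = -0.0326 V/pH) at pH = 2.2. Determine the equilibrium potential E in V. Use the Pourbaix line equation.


Apply the Pourbaix line equation: E = E0 + slope*pH
E = 0.302 + (-0.0326)*2.2 = 0.302 + (-0.07172) = 0.23028 V
Rounded to 3 decimal places: E = 0.230 V

0.230 V


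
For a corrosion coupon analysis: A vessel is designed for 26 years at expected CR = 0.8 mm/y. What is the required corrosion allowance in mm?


Corrosion allowance = CR × design life
CA = 0.8 * 26 = 20.8 mm

20.8 mm


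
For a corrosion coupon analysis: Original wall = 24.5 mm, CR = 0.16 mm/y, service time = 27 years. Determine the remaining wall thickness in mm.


Remaining wall = original − CR × time
t = 24.5 − 0.16*27 = 24.5 − 4.32 = 20.18 mm

20.18 mm


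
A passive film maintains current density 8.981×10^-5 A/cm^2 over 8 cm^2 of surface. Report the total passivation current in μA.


I = i_pass * A, then convert A → μA (×10^6)
I = 8.981×10^-5 * 8 * 10^6 = 718.48 μA

718.48 μA


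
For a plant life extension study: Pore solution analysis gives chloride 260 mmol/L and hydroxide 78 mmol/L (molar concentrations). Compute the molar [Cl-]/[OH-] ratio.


Threshold parameter = [Cl-] / [OH-] (molar basis; both in mmol/L, so units cancel)
Ratio = 260 / 78 = 3.33

3.33


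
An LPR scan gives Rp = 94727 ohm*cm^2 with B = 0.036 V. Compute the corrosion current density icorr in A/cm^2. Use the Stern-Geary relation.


Apply the Stern-Geary relation: icorr = B / Rp
icorr = 0.036 / 94727 = 3.8×10^-7 A/cm^2

3.8×10^-7 A/cm^2


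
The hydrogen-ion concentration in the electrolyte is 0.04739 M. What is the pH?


pH = −log10[H+]
pH = −log10(0.04739) = 1.32

1.32


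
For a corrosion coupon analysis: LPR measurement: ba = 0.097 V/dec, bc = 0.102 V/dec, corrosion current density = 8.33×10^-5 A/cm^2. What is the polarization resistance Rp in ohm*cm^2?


Apply the Stern-Geary equation: Rp = ba*bc / (2.303*icorr*(ba+bc))
ba*bc = 0.097*0.102 = 0.009894
ba+bc = 0.199; 2.303*icorr*(ba+bc) = 2.303*8.33×10^-5*0.199 = 3.817614×10^-5
Rp = 0.009894 / 3.817614×10^-5 = 259.17 ohm*cm^2

259.17 ohm*cm^2


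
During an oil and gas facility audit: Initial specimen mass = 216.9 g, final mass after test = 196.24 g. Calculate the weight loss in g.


Weight loss = initial − final
WL = 216.9 − 196.24 = 20.66 g

20.66 g


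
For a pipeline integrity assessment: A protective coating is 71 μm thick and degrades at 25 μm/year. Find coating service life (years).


Service life = thickness / degradation rate
Life = 71 / 25 = 2.8 years

2.8 years


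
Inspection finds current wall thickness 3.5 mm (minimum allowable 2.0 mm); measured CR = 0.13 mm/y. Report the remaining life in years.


Apply the remaining-life relation: RL = (t_current − t_min) / CR
RL = (3.5 − 2.0) / 0.13 = 1.5 / 0.13 = 11.5 years

11.5 years


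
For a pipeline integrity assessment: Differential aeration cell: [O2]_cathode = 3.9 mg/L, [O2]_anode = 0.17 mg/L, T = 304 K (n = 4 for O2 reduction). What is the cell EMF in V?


Apply the Nernst concentration-cell relation: E = (RT/nF)*ln(C_cathode/C_anode)
RT/nF = 8.314*304/(4*96485) = 0.00654883 V
ln(3.9/0.17) = 3.13293
E = 0.00654883 * 3.13293 = 0.02052 V

0.02052 V


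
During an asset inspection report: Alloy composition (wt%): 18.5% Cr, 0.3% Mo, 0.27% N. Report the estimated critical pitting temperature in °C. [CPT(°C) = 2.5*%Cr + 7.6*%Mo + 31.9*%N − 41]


Apply the ASTM G48 empirical CPT estimate: CPT(°C) = 2.5*%Cr + 7.6*%Mo + 31.9*%N − 41
2.5*18.5 = 46.25; 7.6*0.3 = 2.28; 31.9*0.27 = 8.613
CPT = 46.25 + 2.28 + 8.613 − 41 = 16.143 °C
Rounded to 0.1 °C: CPT ≈ 16.1 °C

16.1 °C


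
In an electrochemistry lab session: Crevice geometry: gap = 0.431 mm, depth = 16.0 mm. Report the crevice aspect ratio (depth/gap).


Aspect ratio = depth / gap
Ratio = 16.0 / 0.431 = 37.1

37.1


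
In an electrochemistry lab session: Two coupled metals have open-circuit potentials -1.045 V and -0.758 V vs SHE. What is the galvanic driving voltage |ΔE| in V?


Driving voltage is the absolute potential difference.
|ΔE| = |-1.045 − (-0.758)| = 0.287 V

0.287 V


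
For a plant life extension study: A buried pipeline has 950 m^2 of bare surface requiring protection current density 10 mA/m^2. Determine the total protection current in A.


I = area * current density, then convert mA → A (÷1000)
I = 950 * 10 / 1000 = 9.5 A

9.5 A


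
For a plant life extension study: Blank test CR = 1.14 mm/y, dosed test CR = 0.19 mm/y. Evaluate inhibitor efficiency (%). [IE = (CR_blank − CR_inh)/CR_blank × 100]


Apply the inhibitor-efficiency definition: IE = (CR_blank − CR_inh)/CR_blank × 100
IE = (1.14 − 0.19) / 1.14 × 100
IE = 0.95 / 1.14 × 100 = 83.3 %

83.3 %


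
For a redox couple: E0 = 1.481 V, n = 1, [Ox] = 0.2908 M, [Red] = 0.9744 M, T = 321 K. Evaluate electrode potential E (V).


Apply the Nernst equation: E = E0 + (RT/nF)*ln([Ox]/[Red])
Step 1: RT/nF = 8.314*321/(1*96485) = 0.0276602 V
Step 2: [Ox]/[Red] = 0.2908/0.9744 = 0.29844
Step 3: ln(0.29844) = -1.209186
Step 4: correction = 0.0276602 * -1.209186 = -0.0334 V
E = 1.481 + -0.0334 = 1.4476 V

1.4476 V


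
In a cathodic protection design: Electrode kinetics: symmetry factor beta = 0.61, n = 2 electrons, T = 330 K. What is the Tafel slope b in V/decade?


Apply the Tafel slope relation: b = 2.303*R*T/(beta*n*F)
Numerator: 2.303 * 8.314 * 330 = 6318.56
Denominator: 0.61 * 2 * 96485 = 117711.7
b = 6318.56 / 117711.7 = 0.054 V/decade

0.054 V/decade


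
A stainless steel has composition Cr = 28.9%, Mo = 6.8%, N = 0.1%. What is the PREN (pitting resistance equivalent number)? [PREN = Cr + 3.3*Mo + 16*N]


Apply the PREN formula: PREN = Cr + 3.3*Mo + 16*N
PREN = 28.9 + 3.3*6.8 + 16*0.1
PREN = 28.9 + 22.44 + 1.6 = 52.94

52.94


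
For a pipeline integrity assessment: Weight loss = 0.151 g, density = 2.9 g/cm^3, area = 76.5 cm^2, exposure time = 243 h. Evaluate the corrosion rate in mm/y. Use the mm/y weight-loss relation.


Apply the mm/y weight-loss relation: CR = 87600 * W / (D * A * T)
Numerator: 87600 * 0.151 = 13227.6
Denominator: 2.9 * 76.5 * 243 = 53909.55
CR = 13227.6 / 53909.55 = 0.245367 mm/y

0.245367 mm/y


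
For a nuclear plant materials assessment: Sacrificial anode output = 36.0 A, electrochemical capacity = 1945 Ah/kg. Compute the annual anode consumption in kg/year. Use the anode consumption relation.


Annual consumption = current * hours per year / capacity
Rate = 36.0 * 8760 / 1945 = 162.1 kg/year

162.1 kg/year


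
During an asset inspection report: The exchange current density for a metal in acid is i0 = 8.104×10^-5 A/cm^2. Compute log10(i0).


i0 = 8.104×10^-5 A/cm^2
log10(i0) = -4.091

-4.091


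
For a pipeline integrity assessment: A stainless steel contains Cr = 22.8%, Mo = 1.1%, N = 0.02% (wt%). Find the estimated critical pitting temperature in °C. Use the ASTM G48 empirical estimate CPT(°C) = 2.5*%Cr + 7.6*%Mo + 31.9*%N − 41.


Apply the ASTM G48 empirical CPT estimate: CPT(°C) = 2.5*%Cr + 7.6*%Mo + 31.9*%N − 41
2.5*22.8 = 57; 7.6*1.1 = 8.36; 31.9*0.02 = 0.638
CPT = 57 + 8.36 + 0.638 − 41 = 24.998 °C
Rounded to 0.1 °C: CPT ≈ 25.0 °C

25.0 °C


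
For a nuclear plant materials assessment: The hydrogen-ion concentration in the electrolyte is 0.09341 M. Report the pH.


pH = −log10[H+]
pH = −log10(0.09341) = 1.03

1.03


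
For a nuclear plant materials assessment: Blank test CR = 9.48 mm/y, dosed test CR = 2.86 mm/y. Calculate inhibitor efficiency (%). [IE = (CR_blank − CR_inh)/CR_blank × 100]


Apply the inhibitor-efficiency definition: IE = (CR_blank − CR_inh)/CR_blank × 100
IE = (9.48 − 2.86) / 9.48 × 100
IE = 6.62 / 9.48 × 100 = 69.8 %

69.8 %


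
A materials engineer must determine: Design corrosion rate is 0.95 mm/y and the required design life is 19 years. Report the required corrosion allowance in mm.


Corrosion allowance = CR × design life
CA = 0.95 * 19 = 18.05 mm

18.05 mm


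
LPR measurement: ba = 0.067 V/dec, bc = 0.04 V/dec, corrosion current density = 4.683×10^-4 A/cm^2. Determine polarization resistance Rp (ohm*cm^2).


Apply the Stern-Geary equation: Rp = ba*bc / (2.303*icorr*(ba+bc))
ba*bc = 0.067*0.04 = 0.00268
ba+bc = 0.107; 2.303*icorr*(ba+bc) = 2.303*4.683×10^-4*0.107 = 1.1539895×10^-4
Rp = 0.00268 / 1.1539895×10^-4 = 23.2 ohm*cm^2

23.2 ohm*cm^2


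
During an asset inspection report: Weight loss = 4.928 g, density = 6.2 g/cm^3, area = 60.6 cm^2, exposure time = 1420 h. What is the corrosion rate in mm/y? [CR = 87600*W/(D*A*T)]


Apply the mm/y weight-loss relation: CR = 87600 * W / (D * A * T)
Numerator: 87600 * 4.928 = 431692.8
Denominator: 6.2 * 60.6 * 1420 = 533522.4
CR = 431692.8 / 533522.4 = 0.809137 mm/y

0.809137 mm/y


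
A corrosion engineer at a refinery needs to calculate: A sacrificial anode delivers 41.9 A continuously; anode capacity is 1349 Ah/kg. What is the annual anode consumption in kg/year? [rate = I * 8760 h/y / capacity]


Annual consumption = current * hours per year / capacity
Rate = 41.9 * 8760 / 1349 = 272.1 kg/year

272.1 kg/year


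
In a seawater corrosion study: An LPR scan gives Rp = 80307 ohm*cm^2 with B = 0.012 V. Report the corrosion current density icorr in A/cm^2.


Apply the Stern-Geary relation: icorr = B / Rp
icorr = 0.012 / 80307 = 1.494×10^-7 A/cm^2

1.494×10^-7 A/cm^2


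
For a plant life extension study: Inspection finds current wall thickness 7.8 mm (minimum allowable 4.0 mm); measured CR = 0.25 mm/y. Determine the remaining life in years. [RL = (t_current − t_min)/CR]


Apply the remaining-life relation: RL = (t_current − t_min) / CR
RL = (7.8 − 4.0) / 0.25 = 3.8 / 0.25 = 15.2 years

15.2 years


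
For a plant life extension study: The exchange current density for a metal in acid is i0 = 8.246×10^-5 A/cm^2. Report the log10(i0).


i0 = 8.246×10^-5 A/cm^2
log10(i0) = -4.084

-4.084


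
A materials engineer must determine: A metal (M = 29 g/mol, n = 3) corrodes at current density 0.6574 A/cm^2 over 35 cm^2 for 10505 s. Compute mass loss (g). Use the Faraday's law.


Apply Faraday's law: m = i*A*t*M / (n*F)
Total charge passed Q = i*A*t = 0.6574*35*10505 = 241709.545 C
m = Q*M/(n*F) = 241709.545*29/(3*96485) = 24.21646 g

24.21646 g


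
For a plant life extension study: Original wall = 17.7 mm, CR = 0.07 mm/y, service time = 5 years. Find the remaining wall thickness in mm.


Remaining wall = original − CR × time
t = 17.7 − 0.07*5 = 17.7 − 0.35 = 17.35 mm

17.35 mm


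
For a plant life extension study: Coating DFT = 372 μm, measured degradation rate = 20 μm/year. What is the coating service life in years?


Service life = thickness / degradation rate
Life = 372 / 20 = 18.6 years

18.6 years


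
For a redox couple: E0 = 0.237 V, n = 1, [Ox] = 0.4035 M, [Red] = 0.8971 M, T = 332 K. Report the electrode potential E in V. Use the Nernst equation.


Apply the Nernst equation: E = E0 + (RT/nF)*ln([Ox]/[Red])
Step 1: RT/nF = 8.314*332/(1*96485) = 0.02860805 V
Step 2: [Ox]/[Red] = 0.4035/0.8971 = 0.449783
Step 3: ln(0.449783) = -0.79899
Step 4: correction = 0.02860805 * -0.79899 = -0.0229 V
E = 0.237 + -0.0229 = 0.2141 V

0.2141 V


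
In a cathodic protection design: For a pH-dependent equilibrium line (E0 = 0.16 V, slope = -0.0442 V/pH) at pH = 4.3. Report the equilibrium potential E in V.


Apply the Pourbaix line equation: E = E0 + slope*pH
E = 0.16 + (-0.0442)*4.3 = 0.16 + (-0.19006) = -0.03006 V
Rounded to 4 decimal places: E = -0.0301 V

-0.0301 V


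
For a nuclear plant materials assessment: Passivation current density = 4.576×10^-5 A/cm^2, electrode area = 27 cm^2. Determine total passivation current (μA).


I = i_pass * A, then convert A → μA (×10^6)
I = 4.576×10^-5 * 27 * 10^6 = 1235.52 μA

1235.52 μA


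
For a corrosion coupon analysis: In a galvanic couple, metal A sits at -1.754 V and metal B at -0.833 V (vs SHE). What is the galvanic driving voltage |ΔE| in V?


Driving voltage is the absolute potential difference.
|ΔE| = |-1.754 − (-0.833)| = 0.921 V

0.921 V


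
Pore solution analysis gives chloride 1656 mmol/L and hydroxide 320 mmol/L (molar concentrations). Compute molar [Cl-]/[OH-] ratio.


Threshold parameter = [Cl-] / [OH-] (molar basis; both in mmol/L, so units cancel)
Ratio = 1656 / 320 = 5.18

5.18


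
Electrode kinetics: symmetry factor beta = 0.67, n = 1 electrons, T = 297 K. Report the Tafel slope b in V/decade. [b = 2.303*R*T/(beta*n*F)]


Apply the Tafel slope relation: b = 2.303*R*T/(beta*n*F)
Numerator: 2.303 * 8.314 * 297 = 5686.7
Denominator: 0.67 * 1 * 96485 = 64644.95
b = 5686.7 / 64644.95 = 0.088 V/decade

0.088 V/decade


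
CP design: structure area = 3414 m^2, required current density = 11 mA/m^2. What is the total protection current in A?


I = area * current density, then convert mA → A (÷1000)
I = 3414 * 11 / 1000 = 37.55 A

37.55 A


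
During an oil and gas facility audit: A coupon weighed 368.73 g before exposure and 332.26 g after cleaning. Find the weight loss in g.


Weight loss = initial − final
WL = 368.73 − 332.26 = 36.47 g

36.47 g


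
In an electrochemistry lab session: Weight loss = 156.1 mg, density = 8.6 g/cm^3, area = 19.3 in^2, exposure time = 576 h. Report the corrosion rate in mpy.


Apply the mpy weight-loss relation: CR = 534 * W / (D * A * T)
Numerator: 534 * 156.1 = 83357.4
Denominator: 8.6 * 19.3 * 576 = 95604.48
CR = 83357.4 / 95604.48 = 0.8719 mpy

0.8719 mpy


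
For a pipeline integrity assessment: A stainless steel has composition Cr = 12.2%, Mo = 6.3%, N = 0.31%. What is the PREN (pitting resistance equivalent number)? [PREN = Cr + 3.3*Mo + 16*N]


Apply the PREN formula: PREN = Cr + 3.3*Mo + 16*N
PREN = 12.2 + 3.3*6.3 + 16*0.31
PREN = 12.2 + 20.79 + 4.96 = 37.95

37.95


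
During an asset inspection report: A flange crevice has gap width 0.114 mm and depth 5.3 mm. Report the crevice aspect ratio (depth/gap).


Aspect ratio = depth / gap
Ratio = 5.3 / 0.114 = 46.5

46.5


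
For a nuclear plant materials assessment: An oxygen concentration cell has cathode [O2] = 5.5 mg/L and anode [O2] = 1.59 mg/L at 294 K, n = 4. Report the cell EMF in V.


Apply the Nernst concentration-cell relation: E = (RT/nF)*ln(C_cathode/C_anode)
RT/nF = 8.314*294/(4*96485) = 0.00633341 V
ln(5.5/1.59) = 1.24101
E = 0.00633341 * 1.24101 = 0.00786 V

0.00786 V


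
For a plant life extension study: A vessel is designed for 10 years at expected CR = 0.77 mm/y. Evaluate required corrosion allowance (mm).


Corrosion allowance = CR × design life
CA = 0.77 * 10 = 7.7 mm

7.7 mm


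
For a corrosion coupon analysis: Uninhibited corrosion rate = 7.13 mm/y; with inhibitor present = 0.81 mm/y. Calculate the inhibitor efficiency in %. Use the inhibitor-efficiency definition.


Apply the inhibitor-efficiency definition: IE = (CR_blank − CR_inh)/CR_blank × 100
IE = (7.13 − 0.81) / 7.13 × 100
IE = 6.32 / 7.13 × 100 = 88.6 %

88.6 %


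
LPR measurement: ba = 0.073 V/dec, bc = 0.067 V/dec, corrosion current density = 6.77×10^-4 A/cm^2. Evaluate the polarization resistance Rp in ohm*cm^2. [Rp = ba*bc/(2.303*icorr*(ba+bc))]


Apply the Stern-Geary equation: Rp = ba*bc / (2.303*icorr*(ba+bc))
ba*bc = 0.073*0.067 = 0.004891
ba+bc = 0.14; 2.303*icorr*(ba+bc) = 2.303*6.77×10^-4*0.14 = 2.1827834×10^-4
Rp = 0.004891 / 2.1827834×10^-4 = 22.41 ohm*cm^2

22.41 ohm*cm^2


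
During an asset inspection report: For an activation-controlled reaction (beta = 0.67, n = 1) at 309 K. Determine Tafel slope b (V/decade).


Apply the Tafel slope relation: b = 2.303*R*T/(beta*n*F)
Numerator: 2.303 * 8.314 * 309 = 5916.47
Denominator: 0.67 * 1 * 96485 = 64644.95
b = 5916.47 / 64644.95 = 0.0915 V/decade

0.0915 V/decade


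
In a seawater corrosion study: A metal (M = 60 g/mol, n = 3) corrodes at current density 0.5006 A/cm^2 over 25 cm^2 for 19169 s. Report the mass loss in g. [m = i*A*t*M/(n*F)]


Apply Faraday's law: m = i*A*t*M / (n*F)
Total charge passed Q = i*A*t = 0.5006*25*19169 = 239900.035 C
m = Q*M/(n*F) = 239900.035*60/(3*96485) = 49.7279 g

49.7279 g


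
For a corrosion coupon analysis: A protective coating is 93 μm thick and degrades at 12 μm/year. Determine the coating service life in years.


Service life = thickness / degradation rate
Life = 93 / 12 = 7.8 years

7.8 years


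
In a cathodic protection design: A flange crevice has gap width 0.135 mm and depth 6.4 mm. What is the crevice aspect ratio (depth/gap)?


Aspect ratio = depth / gap
Ratio = 6.4 / 0.135 = 47.4

47.4


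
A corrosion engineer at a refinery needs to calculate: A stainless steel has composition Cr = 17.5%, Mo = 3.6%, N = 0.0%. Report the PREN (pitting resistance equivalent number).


Apply the PREN formula: PREN = Cr + 3.3*Mo + 16*N
PREN = 17.5 + 3.3*3.6 + 16*0.0
PREN = 17.5 + 11.88 + 0.0 = 29.38

29.38


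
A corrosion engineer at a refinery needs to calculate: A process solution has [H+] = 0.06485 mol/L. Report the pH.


pH = −log10[H+]
pH = −log10(0.06485) = 1.19

1.19


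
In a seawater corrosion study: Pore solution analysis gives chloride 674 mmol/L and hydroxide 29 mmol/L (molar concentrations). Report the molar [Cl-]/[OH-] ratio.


Threshold parameter = [Cl-] / [OH-] (molar basis; both in mmol/L, so units cancel)
Ratio = 674 / 29 = 23.24

23.24


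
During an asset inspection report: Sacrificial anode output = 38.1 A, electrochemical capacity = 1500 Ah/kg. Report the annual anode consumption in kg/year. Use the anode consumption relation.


Annual consumption = current * hours per year / capacity
Rate = 38.1 * 8760 / 1500 = 222.5 kg/year

222.5 kg/year


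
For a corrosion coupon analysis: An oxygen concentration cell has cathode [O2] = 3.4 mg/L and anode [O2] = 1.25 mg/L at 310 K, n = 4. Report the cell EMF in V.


Apply the Nernst concentration-cell relation: E = (RT/nF)*ln(C_cathode/C_anode)
RT/nF = 8.314*310/(4*96485) = 0.00667808 V
ln(3.4/1.25) = 1.00063
E = 0.00667808 * 1.00063 = 0.00668 V

0.00668 V


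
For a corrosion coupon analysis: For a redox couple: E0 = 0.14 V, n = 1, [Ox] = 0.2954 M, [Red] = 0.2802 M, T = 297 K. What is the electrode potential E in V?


Apply the Nernst equation: E = E0 + (RT/nF)*ln([Ox]/[Red])
Step 1: RT/nF = 8.314*297/(1*96485) = 0.02559214 V
Step 2: [Ox]/[Red] = 0.2954/0.2802 = 1.054247
Step 3: ln(1.054247) = 0.052827
Step 4: correction = 0.02559214 * 0.052827 = 0.0014 V
E = 0.14 + 0.0014 = 0.1414 V

0.1414 V


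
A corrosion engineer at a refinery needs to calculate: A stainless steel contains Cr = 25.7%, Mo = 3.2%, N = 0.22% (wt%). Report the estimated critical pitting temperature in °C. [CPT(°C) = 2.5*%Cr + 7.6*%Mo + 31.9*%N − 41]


Apply the ASTM G48 empirical CPT estimate: CPT(°C) = 2.5*%Cr + 7.6*%Mo + 31.9*%N − 41
2.5*25.7 = 64.25; 7.6*3.2 = 24.32; 31.9*0.22 = 7.018
CPT = 64.25 + 24.32 + 7.018 − 41 = 54.588 °C
Rounded to 0.1 °C: CPT ≈ 54.6 °C

54.6 °C


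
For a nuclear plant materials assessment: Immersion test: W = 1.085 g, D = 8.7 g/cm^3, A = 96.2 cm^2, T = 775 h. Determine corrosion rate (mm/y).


Apply the mm/y weight-loss relation: CR = 87600 * W / (D * A * T)
Numerator: 87600 * 1.085 = 95046.0
Denominator: 8.7 * 96.2 * 775 = 648628.5
CR = 95046.0 / 648628.5 = 0.1465 mm/y

0.1465 mm/y


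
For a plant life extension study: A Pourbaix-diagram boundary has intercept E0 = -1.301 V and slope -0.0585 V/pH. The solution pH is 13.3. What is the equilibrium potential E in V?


Apply the Pourbaix line equation: E = E0 + slope*pH
E = -1.301 + (-0.0585)*13.3 = -1.301 + (-0.77805) = -2.07905 V
Rounded to 3 decimal places: E = -2.079 V

-2.079 V


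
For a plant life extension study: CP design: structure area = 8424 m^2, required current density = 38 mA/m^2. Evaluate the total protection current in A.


I = area * current density, then convert mA → A (÷1000)
I = 8424 * 38 / 1000 = 320.11 A

320.11 A


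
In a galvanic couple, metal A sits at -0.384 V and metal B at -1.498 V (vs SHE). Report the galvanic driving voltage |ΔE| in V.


Driving voltage is the absolute potential difference.
|ΔE| = |-0.384 − (-1.498)| = 1.114 V

1.114 V


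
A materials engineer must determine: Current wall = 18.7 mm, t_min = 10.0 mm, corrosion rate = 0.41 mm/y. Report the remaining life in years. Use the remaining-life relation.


Apply the remaining-life relation: RL = (t_current − t_min) / CR
RL = (18.7 − 10.0) / 0.41 = 8.7 / 0.41 = 21.2 years

21.2 years


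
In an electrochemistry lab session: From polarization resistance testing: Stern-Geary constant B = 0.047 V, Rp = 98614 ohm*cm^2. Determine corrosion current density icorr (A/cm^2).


Apply the Stern-Geary relation: icorr = B / Rp
icorr = 0.047 / 98614 = 4.766×10^-7 A/cm^2

4.766×10^-7 A/cm^2


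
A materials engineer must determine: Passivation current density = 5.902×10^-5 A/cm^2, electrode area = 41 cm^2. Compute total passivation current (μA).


I = i_pass * A, then convert A → μA (×10^6)
I = 5.902×10^-5 * 41 * 10^6 = 2419.82 μA

2419.82 μA


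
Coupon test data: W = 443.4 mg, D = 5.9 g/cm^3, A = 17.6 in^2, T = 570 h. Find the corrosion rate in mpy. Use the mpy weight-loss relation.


Apply the mpy weight-loss relation: CR = 534 * W / (D * A * T)
Numerator: 534 * 443.4 = 236775.6
Denominator: 5.9 * 17.6 * 570 = 59188.8
CR = 236775.6 / 59188.8 = 4.00034 mpy

4.00034 mpy


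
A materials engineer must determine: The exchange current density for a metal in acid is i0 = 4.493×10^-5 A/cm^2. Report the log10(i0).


i0 = 4.493×10^-5 A/cm^2
log10(i0) = -4.347

-4.347


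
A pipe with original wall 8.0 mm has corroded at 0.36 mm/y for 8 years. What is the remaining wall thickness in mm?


Remaining wall = original − CR × time
t = 8.0 − 0.36*8 = 8.0 − 2.88 = 5.12 mm

5.12 mm


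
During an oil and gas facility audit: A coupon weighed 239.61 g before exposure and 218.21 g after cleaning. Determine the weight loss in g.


Weight loss = initial − final
WL = 239.61 − 218.21 = 21.4 g

21.4 g


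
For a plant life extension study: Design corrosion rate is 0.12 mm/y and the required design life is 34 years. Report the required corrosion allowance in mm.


Corrosion allowance = CR × design life
CA = 0.12 * 34 = 4.08 mm

4.08 mm


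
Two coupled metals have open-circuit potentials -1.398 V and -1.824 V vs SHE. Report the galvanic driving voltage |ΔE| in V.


Driving voltage is the absolute potential difference.
|ΔE| = |-1.398 − (-1.824)| = 0.426 V

0.426 V


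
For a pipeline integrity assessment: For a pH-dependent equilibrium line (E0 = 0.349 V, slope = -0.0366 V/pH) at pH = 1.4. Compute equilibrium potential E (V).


Apply the Pourbaix line equation: E = E0 + slope*pH
E = 0.349 + (-0.0366)*1.4 = 0.349 + (-0.05124) = 0.29776 V
Rounded to 4 decimal places: E = 0.2978 V

0.2978 V


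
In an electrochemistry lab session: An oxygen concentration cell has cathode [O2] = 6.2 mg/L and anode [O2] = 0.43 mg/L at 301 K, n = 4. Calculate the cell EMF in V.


Apply the Nernst concentration-cell relation: E = (RT/nF)*ln(C_cathode/C_anode)
RT/nF = 8.314*301/(4*96485) = 0.0064842 V
ln(6.2/0.43) = 2.66852
E = 0.0064842 * 2.66852 = 0.0173 V

0.0173 V


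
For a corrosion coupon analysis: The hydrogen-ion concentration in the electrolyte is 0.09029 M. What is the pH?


pH = −log10[H+]
pH = −log10(0.09029) = 1.04

1.04


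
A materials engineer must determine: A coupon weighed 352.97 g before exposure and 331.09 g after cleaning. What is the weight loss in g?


Weight loss = initial − final
WL = 352.97 − 331.09 = 21.88 g

21.88 g


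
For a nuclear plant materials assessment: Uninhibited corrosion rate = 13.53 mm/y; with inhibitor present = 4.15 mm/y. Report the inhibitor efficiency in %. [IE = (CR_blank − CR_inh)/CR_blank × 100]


Apply the inhibitor-efficiency definition: IE = (CR_blank − CR_inh)/CR_blank × 100
IE = (13.53 − 4.15) / 13.53 × 100
IE = 9.38 / 13.53 × 100 = 69.3 %

69.3 %


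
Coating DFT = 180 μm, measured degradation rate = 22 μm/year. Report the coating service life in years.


Service life = thickness / degradation rate
Life = 180 / 22 = 8.2 years

8.2 years


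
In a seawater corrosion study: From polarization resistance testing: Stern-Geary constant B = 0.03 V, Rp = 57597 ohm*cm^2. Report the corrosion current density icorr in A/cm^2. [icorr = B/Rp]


Apply the Stern-Geary relation: icorr = B / Rp
icorr = 0.03 / 57597 = 5.209×10^-7 A/cm^2

5.209×10^-7 A/cm^2


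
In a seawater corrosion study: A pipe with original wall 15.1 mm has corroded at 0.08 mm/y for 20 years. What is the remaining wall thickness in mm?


Remaining wall = original − CR × time
t = 15.1 − 0.08*20 = 15.1 − 1.6 = 13.5 mm

13.5 mm


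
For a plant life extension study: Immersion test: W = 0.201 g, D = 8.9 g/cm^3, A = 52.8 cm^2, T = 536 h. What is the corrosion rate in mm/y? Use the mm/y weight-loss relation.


Apply the mm/y weight-loss relation: CR = 87600 * W / (D * A * T)
Numerator: 87600 * 0.201 = 17607.6
Denominator: 8.9 * 52.8 * 536 = 251877.12
CR = 17607.6 / 251877.12 = 0.069906 mm/y

0.069906 mm/y


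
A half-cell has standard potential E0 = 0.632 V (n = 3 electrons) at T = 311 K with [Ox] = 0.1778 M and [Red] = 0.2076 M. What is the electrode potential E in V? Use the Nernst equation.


Apply the Nernst equation: E = E0 + (RT/nF)*ln([Ox]/[Red])
Step 1: RT/nF = 8.314*311/(3*96485) = 0.00893284 V
Step 2: [Ox]/[Red] = 0.1778/0.2076 = 0.856455
Step 3: ln(0.856455) = -0.154954
Step 4: correction = 0.00893284 * -0.154954 = -0.0014 V
E = 0.632 + -0.0014 = 0.6306 V

0.6306 V


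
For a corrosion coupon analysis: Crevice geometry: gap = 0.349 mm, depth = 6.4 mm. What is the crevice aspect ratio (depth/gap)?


Aspect ratio = depth / gap
Ratio = 6.4 / 0.349 = 18.3

18.3


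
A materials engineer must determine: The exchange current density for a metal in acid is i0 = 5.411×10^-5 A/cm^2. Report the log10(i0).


i0 = 5.411×10^-5 A/cm^2
log10(i0) = -4.267

-4.267


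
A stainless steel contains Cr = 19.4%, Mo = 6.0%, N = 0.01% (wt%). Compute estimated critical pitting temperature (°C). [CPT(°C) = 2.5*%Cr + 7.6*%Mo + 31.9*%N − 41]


Apply the ASTM G48 empirical CPT estimate: CPT(°C) = 2.5*%Cr + 7.6*%Mo + 31.9*%N − 41
2.5*19.4 = 48.5; 7.6*6.0 = 45.6; 31.9*0.01 = 0.319
CPT = 48.5 + 45.6 + 0.319 − 41 = 53.419 °C
Rounded to 0.1 °C: CPT ≈ 53.4 °C

53.4 °C


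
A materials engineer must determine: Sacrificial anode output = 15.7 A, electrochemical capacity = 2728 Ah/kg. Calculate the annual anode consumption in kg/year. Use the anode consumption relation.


Annual consumption = current * hours per year / capacity
Rate = 15.7 * 8760 / 2728 = 50.4 kg/year

50.4 kg/year


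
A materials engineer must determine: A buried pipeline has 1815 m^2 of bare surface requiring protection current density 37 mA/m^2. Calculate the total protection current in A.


I = area * current density, then convert mA → A (÷1000)
I = 1815 * 37 / 1000 = 67.16 A

67.16 A


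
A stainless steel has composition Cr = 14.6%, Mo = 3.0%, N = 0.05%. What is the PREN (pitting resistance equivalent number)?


Apply the PREN formula: PREN = Cr + 3.3*Mo + 16*N
PREN = 14.6 + 3.3*3.0 + 16*0.05
PREN = 14.6 + 9.9 + 0.8 = 25.3

25.3


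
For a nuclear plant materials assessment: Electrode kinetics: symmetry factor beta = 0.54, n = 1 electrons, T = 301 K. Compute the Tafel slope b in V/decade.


Apply the Tafel slope relation: b = 2.303*R*T/(beta*n*F)
Numerator: 2.303 * 8.314 * 301 = 5763.29
Denominator: 0.54 * 1 * 96485 = 52101.9
b = 5763.29 / 52101.9 = 0.111 V/decade

0.111 V/decade


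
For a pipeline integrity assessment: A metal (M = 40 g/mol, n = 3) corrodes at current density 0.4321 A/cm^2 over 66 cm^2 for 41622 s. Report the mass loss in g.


Apply Faraday's law: m = i*A*t*M / (n*F)
Total charge passed Q = i*A*t = 0.4321*66*41622 = 1187001.1692 C
m = Q*M/(n*F) = 1187001.1692*40/(3*96485) = 164.033 g

164.033 g


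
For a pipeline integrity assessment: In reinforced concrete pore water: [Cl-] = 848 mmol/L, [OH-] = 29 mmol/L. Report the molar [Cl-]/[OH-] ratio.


Threshold parameter = [Cl-] / [OH-] (molar basis; both in mmol/L, so units cancel)
Ratio = 848 / 29 = 29.24

29.24
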